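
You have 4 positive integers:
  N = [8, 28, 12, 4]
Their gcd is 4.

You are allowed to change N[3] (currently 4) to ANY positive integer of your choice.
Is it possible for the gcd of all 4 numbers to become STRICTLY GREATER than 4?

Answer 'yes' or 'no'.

Answer: no

Derivation:
Current gcd = 4
gcd of all OTHER numbers (without N[3]=4): gcd([8, 28, 12]) = 4
The new gcd after any change is gcd(4, new_value).
This can be at most 4.
Since 4 = old gcd 4, the gcd can only stay the same or decrease.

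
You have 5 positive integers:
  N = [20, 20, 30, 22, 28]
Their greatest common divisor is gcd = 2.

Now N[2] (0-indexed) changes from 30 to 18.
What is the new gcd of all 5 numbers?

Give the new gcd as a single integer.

Numbers: [20, 20, 30, 22, 28], gcd = 2
Change: index 2, 30 -> 18
gcd of the OTHER numbers (without index 2): gcd([20, 20, 22, 28]) = 2
New gcd = gcd(g_others, new_val) = gcd(2, 18) = 2

Answer: 2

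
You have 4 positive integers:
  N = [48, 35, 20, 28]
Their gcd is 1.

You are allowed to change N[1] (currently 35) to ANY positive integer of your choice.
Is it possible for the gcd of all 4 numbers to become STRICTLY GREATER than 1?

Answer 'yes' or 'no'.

Answer: yes

Derivation:
Current gcd = 1
gcd of all OTHER numbers (without N[1]=35): gcd([48, 20, 28]) = 4
The new gcd after any change is gcd(4, new_value).
This can be at most 4.
Since 4 > old gcd 1, the gcd CAN increase (e.g., set N[1] = 4).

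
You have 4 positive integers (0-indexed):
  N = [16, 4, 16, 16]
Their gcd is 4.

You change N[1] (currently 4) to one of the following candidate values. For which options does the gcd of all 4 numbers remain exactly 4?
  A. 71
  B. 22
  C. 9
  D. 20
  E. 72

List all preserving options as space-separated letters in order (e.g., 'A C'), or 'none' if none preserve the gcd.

Answer: D

Derivation:
Old gcd = 4; gcd of others (without N[1]) = 16
New gcd for candidate v: gcd(16, v). Preserves old gcd iff gcd(16, v) = 4.
  Option A: v=71, gcd(16,71)=1 -> changes
  Option B: v=22, gcd(16,22)=2 -> changes
  Option C: v=9, gcd(16,9)=1 -> changes
  Option D: v=20, gcd(16,20)=4 -> preserves
  Option E: v=72, gcd(16,72)=8 -> changes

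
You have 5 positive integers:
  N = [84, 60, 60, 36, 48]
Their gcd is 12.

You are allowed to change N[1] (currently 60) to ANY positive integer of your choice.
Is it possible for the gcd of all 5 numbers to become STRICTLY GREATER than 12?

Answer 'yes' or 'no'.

Answer: no

Derivation:
Current gcd = 12
gcd of all OTHER numbers (without N[1]=60): gcd([84, 60, 36, 48]) = 12
The new gcd after any change is gcd(12, new_value).
This can be at most 12.
Since 12 = old gcd 12, the gcd can only stay the same or decrease.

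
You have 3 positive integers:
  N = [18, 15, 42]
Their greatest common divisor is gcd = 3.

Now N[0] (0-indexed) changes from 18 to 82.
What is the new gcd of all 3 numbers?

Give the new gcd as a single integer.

Numbers: [18, 15, 42], gcd = 3
Change: index 0, 18 -> 82
gcd of the OTHER numbers (without index 0): gcd([15, 42]) = 3
New gcd = gcd(g_others, new_val) = gcd(3, 82) = 1

Answer: 1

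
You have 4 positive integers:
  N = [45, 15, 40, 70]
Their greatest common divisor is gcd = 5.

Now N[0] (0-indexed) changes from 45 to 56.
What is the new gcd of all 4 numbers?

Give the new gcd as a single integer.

Numbers: [45, 15, 40, 70], gcd = 5
Change: index 0, 45 -> 56
gcd of the OTHER numbers (without index 0): gcd([15, 40, 70]) = 5
New gcd = gcd(g_others, new_val) = gcd(5, 56) = 1

Answer: 1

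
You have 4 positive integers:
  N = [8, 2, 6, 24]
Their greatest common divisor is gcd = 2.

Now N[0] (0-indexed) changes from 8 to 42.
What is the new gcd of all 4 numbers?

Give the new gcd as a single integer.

Numbers: [8, 2, 6, 24], gcd = 2
Change: index 0, 8 -> 42
gcd of the OTHER numbers (without index 0): gcd([2, 6, 24]) = 2
New gcd = gcd(g_others, new_val) = gcd(2, 42) = 2

Answer: 2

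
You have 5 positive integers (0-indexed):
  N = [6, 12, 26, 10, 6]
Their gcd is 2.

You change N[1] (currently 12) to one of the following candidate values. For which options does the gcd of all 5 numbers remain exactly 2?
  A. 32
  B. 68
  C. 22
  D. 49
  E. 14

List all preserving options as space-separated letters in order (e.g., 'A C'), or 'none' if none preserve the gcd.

Answer: A B C E

Derivation:
Old gcd = 2; gcd of others (without N[1]) = 2
New gcd for candidate v: gcd(2, v). Preserves old gcd iff gcd(2, v) = 2.
  Option A: v=32, gcd(2,32)=2 -> preserves
  Option B: v=68, gcd(2,68)=2 -> preserves
  Option C: v=22, gcd(2,22)=2 -> preserves
  Option D: v=49, gcd(2,49)=1 -> changes
  Option E: v=14, gcd(2,14)=2 -> preserves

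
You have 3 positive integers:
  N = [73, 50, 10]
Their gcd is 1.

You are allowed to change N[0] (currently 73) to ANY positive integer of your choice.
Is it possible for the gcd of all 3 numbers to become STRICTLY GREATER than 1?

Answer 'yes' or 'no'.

Answer: yes

Derivation:
Current gcd = 1
gcd of all OTHER numbers (without N[0]=73): gcd([50, 10]) = 10
The new gcd after any change is gcd(10, new_value).
This can be at most 10.
Since 10 > old gcd 1, the gcd CAN increase (e.g., set N[0] = 10).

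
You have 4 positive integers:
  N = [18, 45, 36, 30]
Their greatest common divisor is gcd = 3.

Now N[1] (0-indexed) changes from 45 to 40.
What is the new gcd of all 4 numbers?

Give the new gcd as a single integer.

Numbers: [18, 45, 36, 30], gcd = 3
Change: index 1, 45 -> 40
gcd of the OTHER numbers (without index 1): gcd([18, 36, 30]) = 6
New gcd = gcd(g_others, new_val) = gcd(6, 40) = 2

Answer: 2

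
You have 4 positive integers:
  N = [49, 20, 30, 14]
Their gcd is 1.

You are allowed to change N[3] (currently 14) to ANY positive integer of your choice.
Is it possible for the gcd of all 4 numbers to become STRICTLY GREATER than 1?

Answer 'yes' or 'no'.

Answer: no

Derivation:
Current gcd = 1
gcd of all OTHER numbers (without N[3]=14): gcd([49, 20, 30]) = 1
The new gcd after any change is gcd(1, new_value).
This can be at most 1.
Since 1 = old gcd 1, the gcd can only stay the same or decrease.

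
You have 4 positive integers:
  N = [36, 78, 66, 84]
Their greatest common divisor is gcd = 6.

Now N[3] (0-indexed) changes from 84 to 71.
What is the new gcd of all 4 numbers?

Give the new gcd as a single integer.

Answer: 1

Derivation:
Numbers: [36, 78, 66, 84], gcd = 6
Change: index 3, 84 -> 71
gcd of the OTHER numbers (without index 3): gcd([36, 78, 66]) = 6
New gcd = gcd(g_others, new_val) = gcd(6, 71) = 1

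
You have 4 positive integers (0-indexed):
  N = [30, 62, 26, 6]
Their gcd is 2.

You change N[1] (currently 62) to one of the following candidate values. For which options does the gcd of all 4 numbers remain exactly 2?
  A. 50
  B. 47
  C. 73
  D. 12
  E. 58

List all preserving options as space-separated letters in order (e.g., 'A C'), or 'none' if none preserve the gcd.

Answer: A D E

Derivation:
Old gcd = 2; gcd of others (without N[1]) = 2
New gcd for candidate v: gcd(2, v). Preserves old gcd iff gcd(2, v) = 2.
  Option A: v=50, gcd(2,50)=2 -> preserves
  Option B: v=47, gcd(2,47)=1 -> changes
  Option C: v=73, gcd(2,73)=1 -> changes
  Option D: v=12, gcd(2,12)=2 -> preserves
  Option E: v=58, gcd(2,58)=2 -> preserves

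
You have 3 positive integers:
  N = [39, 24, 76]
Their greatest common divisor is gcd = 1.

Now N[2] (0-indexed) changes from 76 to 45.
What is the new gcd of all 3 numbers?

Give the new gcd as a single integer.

Answer: 3

Derivation:
Numbers: [39, 24, 76], gcd = 1
Change: index 2, 76 -> 45
gcd of the OTHER numbers (without index 2): gcd([39, 24]) = 3
New gcd = gcd(g_others, new_val) = gcd(3, 45) = 3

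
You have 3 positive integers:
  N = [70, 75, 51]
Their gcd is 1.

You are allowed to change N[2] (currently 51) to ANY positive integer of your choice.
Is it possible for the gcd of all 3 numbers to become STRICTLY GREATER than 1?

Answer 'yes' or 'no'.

Current gcd = 1
gcd of all OTHER numbers (without N[2]=51): gcd([70, 75]) = 5
The new gcd after any change is gcd(5, new_value).
This can be at most 5.
Since 5 > old gcd 1, the gcd CAN increase (e.g., set N[2] = 5).

Answer: yes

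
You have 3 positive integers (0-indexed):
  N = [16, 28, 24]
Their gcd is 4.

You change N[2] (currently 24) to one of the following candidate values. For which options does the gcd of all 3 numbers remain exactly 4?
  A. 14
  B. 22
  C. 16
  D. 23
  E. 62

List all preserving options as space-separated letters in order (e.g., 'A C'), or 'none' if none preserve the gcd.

Answer: C

Derivation:
Old gcd = 4; gcd of others (without N[2]) = 4
New gcd for candidate v: gcd(4, v). Preserves old gcd iff gcd(4, v) = 4.
  Option A: v=14, gcd(4,14)=2 -> changes
  Option B: v=22, gcd(4,22)=2 -> changes
  Option C: v=16, gcd(4,16)=4 -> preserves
  Option D: v=23, gcd(4,23)=1 -> changes
  Option E: v=62, gcd(4,62)=2 -> changes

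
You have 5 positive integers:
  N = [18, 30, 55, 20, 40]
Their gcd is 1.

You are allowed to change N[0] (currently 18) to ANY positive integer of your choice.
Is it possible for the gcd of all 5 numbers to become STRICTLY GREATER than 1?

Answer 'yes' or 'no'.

Current gcd = 1
gcd of all OTHER numbers (without N[0]=18): gcd([30, 55, 20, 40]) = 5
The new gcd after any change is gcd(5, new_value).
This can be at most 5.
Since 5 > old gcd 1, the gcd CAN increase (e.g., set N[0] = 5).

Answer: yes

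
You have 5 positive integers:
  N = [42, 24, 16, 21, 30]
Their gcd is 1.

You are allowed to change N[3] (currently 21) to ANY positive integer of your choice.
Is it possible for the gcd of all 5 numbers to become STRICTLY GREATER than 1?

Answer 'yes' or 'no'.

Current gcd = 1
gcd of all OTHER numbers (without N[3]=21): gcd([42, 24, 16, 30]) = 2
The new gcd after any change is gcd(2, new_value).
This can be at most 2.
Since 2 > old gcd 1, the gcd CAN increase (e.g., set N[3] = 2).

Answer: yes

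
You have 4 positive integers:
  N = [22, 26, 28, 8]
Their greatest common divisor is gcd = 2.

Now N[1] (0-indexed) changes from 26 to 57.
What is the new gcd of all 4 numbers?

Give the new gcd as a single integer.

Numbers: [22, 26, 28, 8], gcd = 2
Change: index 1, 26 -> 57
gcd of the OTHER numbers (without index 1): gcd([22, 28, 8]) = 2
New gcd = gcd(g_others, new_val) = gcd(2, 57) = 1

Answer: 1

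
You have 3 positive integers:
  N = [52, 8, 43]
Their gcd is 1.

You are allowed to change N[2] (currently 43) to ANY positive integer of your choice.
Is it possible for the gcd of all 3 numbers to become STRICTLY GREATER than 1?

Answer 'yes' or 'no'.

Current gcd = 1
gcd of all OTHER numbers (without N[2]=43): gcd([52, 8]) = 4
The new gcd after any change is gcd(4, new_value).
This can be at most 4.
Since 4 > old gcd 1, the gcd CAN increase (e.g., set N[2] = 4).

Answer: yes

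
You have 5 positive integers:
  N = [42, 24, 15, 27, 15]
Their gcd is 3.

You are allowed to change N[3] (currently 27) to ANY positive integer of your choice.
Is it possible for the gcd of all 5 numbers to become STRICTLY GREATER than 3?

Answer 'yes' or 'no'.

Current gcd = 3
gcd of all OTHER numbers (without N[3]=27): gcd([42, 24, 15, 15]) = 3
The new gcd after any change is gcd(3, new_value).
This can be at most 3.
Since 3 = old gcd 3, the gcd can only stay the same or decrease.

Answer: no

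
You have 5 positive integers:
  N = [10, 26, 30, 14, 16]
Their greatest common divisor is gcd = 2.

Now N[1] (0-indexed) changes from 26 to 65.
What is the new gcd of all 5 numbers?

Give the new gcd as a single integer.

Answer: 1

Derivation:
Numbers: [10, 26, 30, 14, 16], gcd = 2
Change: index 1, 26 -> 65
gcd of the OTHER numbers (without index 1): gcd([10, 30, 14, 16]) = 2
New gcd = gcd(g_others, new_val) = gcd(2, 65) = 1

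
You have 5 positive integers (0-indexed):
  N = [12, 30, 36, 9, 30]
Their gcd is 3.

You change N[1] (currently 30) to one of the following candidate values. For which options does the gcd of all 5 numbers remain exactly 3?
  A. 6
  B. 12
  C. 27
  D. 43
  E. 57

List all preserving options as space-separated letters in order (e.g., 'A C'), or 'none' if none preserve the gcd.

Answer: A B C E

Derivation:
Old gcd = 3; gcd of others (without N[1]) = 3
New gcd for candidate v: gcd(3, v). Preserves old gcd iff gcd(3, v) = 3.
  Option A: v=6, gcd(3,6)=3 -> preserves
  Option B: v=12, gcd(3,12)=3 -> preserves
  Option C: v=27, gcd(3,27)=3 -> preserves
  Option D: v=43, gcd(3,43)=1 -> changes
  Option E: v=57, gcd(3,57)=3 -> preserves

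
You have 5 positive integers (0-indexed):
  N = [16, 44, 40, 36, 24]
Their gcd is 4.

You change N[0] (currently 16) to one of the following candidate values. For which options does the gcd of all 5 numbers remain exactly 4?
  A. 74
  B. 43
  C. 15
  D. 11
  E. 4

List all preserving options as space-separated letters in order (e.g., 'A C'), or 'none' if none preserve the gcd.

Old gcd = 4; gcd of others (without N[0]) = 4
New gcd for candidate v: gcd(4, v). Preserves old gcd iff gcd(4, v) = 4.
  Option A: v=74, gcd(4,74)=2 -> changes
  Option B: v=43, gcd(4,43)=1 -> changes
  Option C: v=15, gcd(4,15)=1 -> changes
  Option D: v=11, gcd(4,11)=1 -> changes
  Option E: v=4, gcd(4,4)=4 -> preserves

Answer: E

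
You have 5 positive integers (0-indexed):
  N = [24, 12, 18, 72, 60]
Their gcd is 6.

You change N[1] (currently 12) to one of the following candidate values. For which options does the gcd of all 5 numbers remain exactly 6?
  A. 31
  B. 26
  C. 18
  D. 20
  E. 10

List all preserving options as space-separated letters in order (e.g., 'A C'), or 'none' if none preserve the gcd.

Answer: C

Derivation:
Old gcd = 6; gcd of others (without N[1]) = 6
New gcd for candidate v: gcd(6, v). Preserves old gcd iff gcd(6, v) = 6.
  Option A: v=31, gcd(6,31)=1 -> changes
  Option B: v=26, gcd(6,26)=2 -> changes
  Option C: v=18, gcd(6,18)=6 -> preserves
  Option D: v=20, gcd(6,20)=2 -> changes
  Option E: v=10, gcd(6,10)=2 -> changes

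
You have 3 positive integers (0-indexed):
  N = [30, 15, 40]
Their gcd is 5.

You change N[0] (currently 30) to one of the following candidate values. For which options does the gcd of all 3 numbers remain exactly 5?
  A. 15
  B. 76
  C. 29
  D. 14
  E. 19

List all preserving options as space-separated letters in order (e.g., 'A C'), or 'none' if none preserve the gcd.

Answer: A

Derivation:
Old gcd = 5; gcd of others (without N[0]) = 5
New gcd for candidate v: gcd(5, v). Preserves old gcd iff gcd(5, v) = 5.
  Option A: v=15, gcd(5,15)=5 -> preserves
  Option B: v=76, gcd(5,76)=1 -> changes
  Option C: v=29, gcd(5,29)=1 -> changes
  Option D: v=14, gcd(5,14)=1 -> changes
  Option E: v=19, gcd(5,19)=1 -> changes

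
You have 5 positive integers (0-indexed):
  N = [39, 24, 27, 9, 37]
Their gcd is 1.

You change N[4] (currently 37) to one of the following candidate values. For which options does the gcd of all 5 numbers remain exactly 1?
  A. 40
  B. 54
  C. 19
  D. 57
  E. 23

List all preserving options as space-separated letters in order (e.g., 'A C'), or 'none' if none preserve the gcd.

Answer: A C E

Derivation:
Old gcd = 1; gcd of others (without N[4]) = 3
New gcd for candidate v: gcd(3, v). Preserves old gcd iff gcd(3, v) = 1.
  Option A: v=40, gcd(3,40)=1 -> preserves
  Option B: v=54, gcd(3,54)=3 -> changes
  Option C: v=19, gcd(3,19)=1 -> preserves
  Option D: v=57, gcd(3,57)=3 -> changes
  Option E: v=23, gcd(3,23)=1 -> preserves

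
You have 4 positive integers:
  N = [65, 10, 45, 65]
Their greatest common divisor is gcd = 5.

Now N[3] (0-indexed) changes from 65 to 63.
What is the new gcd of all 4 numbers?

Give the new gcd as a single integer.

Numbers: [65, 10, 45, 65], gcd = 5
Change: index 3, 65 -> 63
gcd of the OTHER numbers (without index 3): gcd([65, 10, 45]) = 5
New gcd = gcd(g_others, new_val) = gcd(5, 63) = 1

Answer: 1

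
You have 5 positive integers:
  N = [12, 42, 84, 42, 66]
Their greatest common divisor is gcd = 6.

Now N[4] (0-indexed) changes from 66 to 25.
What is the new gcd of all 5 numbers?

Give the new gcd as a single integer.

Answer: 1

Derivation:
Numbers: [12, 42, 84, 42, 66], gcd = 6
Change: index 4, 66 -> 25
gcd of the OTHER numbers (without index 4): gcd([12, 42, 84, 42]) = 6
New gcd = gcd(g_others, new_val) = gcd(6, 25) = 1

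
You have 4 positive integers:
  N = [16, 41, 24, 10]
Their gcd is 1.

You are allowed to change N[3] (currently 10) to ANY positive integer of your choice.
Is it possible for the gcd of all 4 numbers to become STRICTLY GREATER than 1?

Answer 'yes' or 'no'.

Answer: no

Derivation:
Current gcd = 1
gcd of all OTHER numbers (without N[3]=10): gcd([16, 41, 24]) = 1
The new gcd after any change is gcd(1, new_value).
This can be at most 1.
Since 1 = old gcd 1, the gcd can only stay the same or decrease.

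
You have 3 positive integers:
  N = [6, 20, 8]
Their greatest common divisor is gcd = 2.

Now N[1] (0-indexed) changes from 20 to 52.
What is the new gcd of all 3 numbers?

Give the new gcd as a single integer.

Numbers: [6, 20, 8], gcd = 2
Change: index 1, 20 -> 52
gcd of the OTHER numbers (without index 1): gcd([6, 8]) = 2
New gcd = gcd(g_others, new_val) = gcd(2, 52) = 2

Answer: 2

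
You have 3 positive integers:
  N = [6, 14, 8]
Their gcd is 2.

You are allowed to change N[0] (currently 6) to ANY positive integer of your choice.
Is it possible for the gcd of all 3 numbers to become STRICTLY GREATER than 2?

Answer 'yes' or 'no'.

Current gcd = 2
gcd of all OTHER numbers (without N[0]=6): gcd([14, 8]) = 2
The new gcd after any change is gcd(2, new_value).
This can be at most 2.
Since 2 = old gcd 2, the gcd can only stay the same or decrease.

Answer: no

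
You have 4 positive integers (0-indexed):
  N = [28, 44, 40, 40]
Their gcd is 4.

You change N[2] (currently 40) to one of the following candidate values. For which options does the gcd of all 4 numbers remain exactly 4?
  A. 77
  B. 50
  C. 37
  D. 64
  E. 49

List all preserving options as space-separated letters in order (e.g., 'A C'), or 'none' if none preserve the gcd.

Answer: D

Derivation:
Old gcd = 4; gcd of others (without N[2]) = 4
New gcd for candidate v: gcd(4, v). Preserves old gcd iff gcd(4, v) = 4.
  Option A: v=77, gcd(4,77)=1 -> changes
  Option B: v=50, gcd(4,50)=2 -> changes
  Option C: v=37, gcd(4,37)=1 -> changes
  Option D: v=64, gcd(4,64)=4 -> preserves
  Option E: v=49, gcd(4,49)=1 -> changes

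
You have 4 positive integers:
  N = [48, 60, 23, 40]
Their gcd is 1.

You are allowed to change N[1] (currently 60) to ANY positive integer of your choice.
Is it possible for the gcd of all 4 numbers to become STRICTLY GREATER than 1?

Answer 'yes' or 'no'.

Answer: no

Derivation:
Current gcd = 1
gcd of all OTHER numbers (without N[1]=60): gcd([48, 23, 40]) = 1
The new gcd after any change is gcd(1, new_value).
This can be at most 1.
Since 1 = old gcd 1, the gcd can only stay the same or decrease.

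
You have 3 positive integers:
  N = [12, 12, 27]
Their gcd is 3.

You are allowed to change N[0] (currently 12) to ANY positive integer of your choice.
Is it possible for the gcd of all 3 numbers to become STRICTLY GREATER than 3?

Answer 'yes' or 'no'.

Current gcd = 3
gcd of all OTHER numbers (without N[0]=12): gcd([12, 27]) = 3
The new gcd after any change is gcd(3, new_value).
This can be at most 3.
Since 3 = old gcd 3, the gcd can only stay the same or decrease.

Answer: no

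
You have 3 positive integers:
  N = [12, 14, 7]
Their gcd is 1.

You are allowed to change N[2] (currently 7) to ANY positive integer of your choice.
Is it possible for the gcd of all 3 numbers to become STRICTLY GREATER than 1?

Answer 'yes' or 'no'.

Current gcd = 1
gcd of all OTHER numbers (without N[2]=7): gcd([12, 14]) = 2
The new gcd after any change is gcd(2, new_value).
This can be at most 2.
Since 2 > old gcd 1, the gcd CAN increase (e.g., set N[2] = 2).

Answer: yes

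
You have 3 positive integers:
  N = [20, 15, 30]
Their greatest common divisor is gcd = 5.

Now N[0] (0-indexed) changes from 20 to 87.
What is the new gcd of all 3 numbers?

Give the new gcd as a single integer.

Answer: 3

Derivation:
Numbers: [20, 15, 30], gcd = 5
Change: index 0, 20 -> 87
gcd of the OTHER numbers (without index 0): gcd([15, 30]) = 15
New gcd = gcd(g_others, new_val) = gcd(15, 87) = 3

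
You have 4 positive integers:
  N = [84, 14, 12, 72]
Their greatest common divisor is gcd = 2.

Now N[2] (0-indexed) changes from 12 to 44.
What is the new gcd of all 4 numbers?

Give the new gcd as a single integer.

Numbers: [84, 14, 12, 72], gcd = 2
Change: index 2, 12 -> 44
gcd of the OTHER numbers (without index 2): gcd([84, 14, 72]) = 2
New gcd = gcd(g_others, new_val) = gcd(2, 44) = 2

Answer: 2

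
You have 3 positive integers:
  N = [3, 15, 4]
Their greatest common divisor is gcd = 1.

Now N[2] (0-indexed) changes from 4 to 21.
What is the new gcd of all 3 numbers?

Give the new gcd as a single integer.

Numbers: [3, 15, 4], gcd = 1
Change: index 2, 4 -> 21
gcd of the OTHER numbers (without index 2): gcd([3, 15]) = 3
New gcd = gcd(g_others, new_val) = gcd(3, 21) = 3

Answer: 3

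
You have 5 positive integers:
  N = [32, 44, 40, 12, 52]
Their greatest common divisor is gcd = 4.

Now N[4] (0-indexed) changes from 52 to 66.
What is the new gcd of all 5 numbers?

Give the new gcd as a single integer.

Numbers: [32, 44, 40, 12, 52], gcd = 4
Change: index 4, 52 -> 66
gcd of the OTHER numbers (without index 4): gcd([32, 44, 40, 12]) = 4
New gcd = gcd(g_others, new_val) = gcd(4, 66) = 2

Answer: 2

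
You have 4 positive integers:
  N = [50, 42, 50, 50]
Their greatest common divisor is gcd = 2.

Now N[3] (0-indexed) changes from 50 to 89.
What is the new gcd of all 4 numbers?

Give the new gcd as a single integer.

Numbers: [50, 42, 50, 50], gcd = 2
Change: index 3, 50 -> 89
gcd of the OTHER numbers (without index 3): gcd([50, 42, 50]) = 2
New gcd = gcd(g_others, new_val) = gcd(2, 89) = 1

Answer: 1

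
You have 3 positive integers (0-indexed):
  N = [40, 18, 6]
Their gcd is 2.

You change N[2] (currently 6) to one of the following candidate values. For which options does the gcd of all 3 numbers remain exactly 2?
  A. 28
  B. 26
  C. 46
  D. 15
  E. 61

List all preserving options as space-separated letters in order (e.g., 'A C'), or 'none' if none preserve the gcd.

Old gcd = 2; gcd of others (without N[2]) = 2
New gcd for candidate v: gcd(2, v). Preserves old gcd iff gcd(2, v) = 2.
  Option A: v=28, gcd(2,28)=2 -> preserves
  Option B: v=26, gcd(2,26)=2 -> preserves
  Option C: v=46, gcd(2,46)=2 -> preserves
  Option D: v=15, gcd(2,15)=1 -> changes
  Option E: v=61, gcd(2,61)=1 -> changes

Answer: A B C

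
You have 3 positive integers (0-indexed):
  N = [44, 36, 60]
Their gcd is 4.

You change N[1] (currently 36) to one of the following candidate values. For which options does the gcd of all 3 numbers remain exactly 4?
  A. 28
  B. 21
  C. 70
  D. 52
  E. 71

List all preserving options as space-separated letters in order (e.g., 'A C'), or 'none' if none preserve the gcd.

Old gcd = 4; gcd of others (without N[1]) = 4
New gcd for candidate v: gcd(4, v). Preserves old gcd iff gcd(4, v) = 4.
  Option A: v=28, gcd(4,28)=4 -> preserves
  Option B: v=21, gcd(4,21)=1 -> changes
  Option C: v=70, gcd(4,70)=2 -> changes
  Option D: v=52, gcd(4,52)=4 -> preserves
  Option E: v=71, gcd(4,71)=1 -> changes

Answer: A D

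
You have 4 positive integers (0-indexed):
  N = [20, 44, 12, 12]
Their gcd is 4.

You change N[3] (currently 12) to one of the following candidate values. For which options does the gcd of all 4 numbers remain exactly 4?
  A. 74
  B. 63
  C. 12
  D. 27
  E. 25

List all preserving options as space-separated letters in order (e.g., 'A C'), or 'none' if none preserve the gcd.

Old gcd = 4; gcd of others (without N[3]) = 4
New gcd for candidate v: gcd(4, v). Preserves old gcd iff gcd(4, v) = 4.
  Option A: v=74, gcd(4,74)=2 -> changes
  Option B: v=63, gcd(4,63)=1 -> changes
  Option C: v=12, gcd(4,12)=4 -> preserves
  Option D: v=27, gcd(4,27)=1 -> changes
  Option E: v=25, gcd(4,25)=1 -> changes

Answer: C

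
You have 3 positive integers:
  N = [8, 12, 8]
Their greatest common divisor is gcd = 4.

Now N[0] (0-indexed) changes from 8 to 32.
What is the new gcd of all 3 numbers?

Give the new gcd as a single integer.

Numbers: [8, 12, 8], gcd = 4
Change: index 0, 8 -> 32
gcd of the OTHER numbers (without index 0): gcd([12, 8]) = 4
New gcd = gcd(g_others, new_val) = gcd(4, 32) = 4

Answer: 4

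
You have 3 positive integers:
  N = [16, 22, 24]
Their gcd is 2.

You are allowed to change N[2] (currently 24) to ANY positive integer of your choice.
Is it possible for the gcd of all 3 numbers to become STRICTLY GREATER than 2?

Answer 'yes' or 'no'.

Current gcd = 2
gcd of all OTHER numbers (without N[2]=24): gcd([16, 22]) = 2
The new gcd after any change is gcd(2, new_value).
This can be at most 2.
Since 2 = old gcd 2, the gcd can only stay the same or decrease.

Answer: no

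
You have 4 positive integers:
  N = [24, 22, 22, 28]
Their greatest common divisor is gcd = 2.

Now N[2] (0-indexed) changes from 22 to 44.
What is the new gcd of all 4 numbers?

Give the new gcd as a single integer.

Answer: 2

Derivation:
Numbers: [24, 22, 22, 28], gcd = 2
Change: index 2, 22 -> 44
gcd of the OTHER numbers (without index 2): gcd([24, 22, 28]) = 2
New gcd = gcd(g_others, new_val) = gcd(2, 44) = 2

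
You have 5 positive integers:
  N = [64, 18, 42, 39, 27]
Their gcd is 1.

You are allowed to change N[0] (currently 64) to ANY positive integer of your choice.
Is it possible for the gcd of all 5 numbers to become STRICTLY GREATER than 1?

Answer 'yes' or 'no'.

Current gcd = 1
gcd of all OTHER numbers (without N[0]=64): gcd([18, 42, 39, 27]) = 3
The new gcd after any change is gcd(3, new_value).
This can be at most 3.
Since 3 > old gcd 1, the gcd CAN increase (e.g., set N[0] = 3).

Answer: yes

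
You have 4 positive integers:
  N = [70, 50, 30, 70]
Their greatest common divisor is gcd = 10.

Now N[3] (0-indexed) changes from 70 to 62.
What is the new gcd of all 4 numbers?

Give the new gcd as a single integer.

Numbers: [70, 50, 30, 70], gcd = 10
Change: index 3, 70 -> 62
gcd of the OTHER numbers (without index 3): gcd([70, 50, 30]) = 10
New gcd = gcd(g_others, new_val) = gcd(10, 62) = 2

Answer: 2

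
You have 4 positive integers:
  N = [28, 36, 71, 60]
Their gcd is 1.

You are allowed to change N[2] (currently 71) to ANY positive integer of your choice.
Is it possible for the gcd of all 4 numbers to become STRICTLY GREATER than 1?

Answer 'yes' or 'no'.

Current gcd = 1
gcd of all OTHER numbers (without N[2]=71): gcd([28, 36, 60]) = 4
The new gcd after any change is gcd(4, new_value).
This can be at most 4.
Since 4 > old gcd 1, the gcd CAN increase (e.g., set N[2] = 4).

Answer: yes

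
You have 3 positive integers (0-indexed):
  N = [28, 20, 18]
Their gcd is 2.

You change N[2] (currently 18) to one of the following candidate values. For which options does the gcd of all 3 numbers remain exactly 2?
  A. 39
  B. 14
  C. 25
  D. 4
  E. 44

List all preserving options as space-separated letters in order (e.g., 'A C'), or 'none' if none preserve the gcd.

Old gcd = 2; gcd of others (without N[2]) = 4
New gcd for candidate v: gcd(4, v). Preserves old gcd iff gcd(4, v) = 2.
  Option A: v=39, gcd(4,39)=1 -> changes
  Option B: v=14, gcd(4,14)=2 -> preserves
  Option C: v=25, gcd(4,25)=1 -> changes
  Option D: v=4, gcd(4,4)=4 -> changes
  Option E: v=44, gcd(4,44)=4 -> changes

Answer: B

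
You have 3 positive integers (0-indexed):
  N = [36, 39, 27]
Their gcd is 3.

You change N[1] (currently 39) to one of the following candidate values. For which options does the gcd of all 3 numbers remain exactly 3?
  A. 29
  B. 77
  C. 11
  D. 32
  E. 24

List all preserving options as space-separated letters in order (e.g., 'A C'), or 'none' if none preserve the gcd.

Old gcd = 3; gcd of others (without N[1]) = 9
New gcd for candidate v: gcd(9, v). Preserves old gcd iff gcd(9, v) = 3.
  Option A: v=29, gcd(9,29)=1 -> changes
  Option B: v=77, gcd(9,77)=1 -> changes
  Option C: v=11, gcd(9,11)=1 -> changes
  Option D: v=32, gcd(9,32)=1 -> changes
  Option E: v=24, gcd(9,24)=3 -> preserves

Answer: E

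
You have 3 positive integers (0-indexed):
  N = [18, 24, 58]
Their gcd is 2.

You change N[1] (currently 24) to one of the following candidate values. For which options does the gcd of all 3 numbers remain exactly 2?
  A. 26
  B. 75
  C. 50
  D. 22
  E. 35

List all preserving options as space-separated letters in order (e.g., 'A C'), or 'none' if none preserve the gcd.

Answer: A C D

Derivation:
Old gcd = 2; gcd of others (without N[1]) = 2
New gcd for candidate v: gcd(2, v). Preserves old gcd iff gcd(2, v) = 2.
  Option A: v=26, gcd(2,26)=2 -> preserves
  Option B: v=75, gcd(2,75)=1 -> changes
  Option C: v=50, gcd(2,50)=2 -> preserves
  Option D: v=22, gcd(2,22)=2 -> preserves
  Option E: v=35, gcd(2,35)=1 -> changes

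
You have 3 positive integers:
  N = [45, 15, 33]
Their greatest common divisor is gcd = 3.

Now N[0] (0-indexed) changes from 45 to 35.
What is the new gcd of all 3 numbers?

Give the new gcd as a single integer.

Answer: 1

Derivation:
Numbers: [45, 15, 33], gcd = 3
Change: index 0, 45 -> 35
gcd of the OTHER numbers (without index 0): gcd([15, 33]) = 3
New gcd = gcd(g_others, new_val) = gcd(3, 35) = 1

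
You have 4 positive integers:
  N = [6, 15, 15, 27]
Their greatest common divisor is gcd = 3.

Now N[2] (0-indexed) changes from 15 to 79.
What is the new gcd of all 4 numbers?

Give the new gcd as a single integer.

Answer: 1

Derivation:
Numbers: [6, 15, 15, 27], gcd = 3
Change: index 2, 15 -> 79
gcd of the OTHER numbers (without index 2): gcd([6, 15, 27]) = 3
New gcd = gcd(g_others, new_val) = gcd(3, 79) = 1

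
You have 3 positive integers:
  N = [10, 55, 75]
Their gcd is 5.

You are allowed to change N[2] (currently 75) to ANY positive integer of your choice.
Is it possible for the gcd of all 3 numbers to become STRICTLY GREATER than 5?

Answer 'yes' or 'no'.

Current gcd = 5
gcd of all OTHER numbers (without N[2]=75): gcd([10, 55]) = 5
The new gcd after any change is gcd(5, new_value).
This can be at most 5.
Since 5 = old gcd 5, the gcd can only stay the same or decrease.

Answer: no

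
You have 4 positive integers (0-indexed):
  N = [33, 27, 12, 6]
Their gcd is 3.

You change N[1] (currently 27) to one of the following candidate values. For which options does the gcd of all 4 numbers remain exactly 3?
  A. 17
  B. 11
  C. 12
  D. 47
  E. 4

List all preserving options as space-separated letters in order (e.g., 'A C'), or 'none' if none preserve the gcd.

Old gcd = 3; gcd of others (without N[1]) = 3
New gcd for candidate v: gcd(3, v). Preserves old gcd iff gcd(3, v) = 3.
  Option A: v=17, gcd(3,17)=1 -> changes
  Option B: v=11, gcd(3,11)=1 -> changes
  Option C: v=12, gcd(3,12)=3 -> preserves
  Option D: v=47, gcd(3,47)=1 -> changes
  Option E: v=4, gcd(3,4)=1 -> changes

Answer: C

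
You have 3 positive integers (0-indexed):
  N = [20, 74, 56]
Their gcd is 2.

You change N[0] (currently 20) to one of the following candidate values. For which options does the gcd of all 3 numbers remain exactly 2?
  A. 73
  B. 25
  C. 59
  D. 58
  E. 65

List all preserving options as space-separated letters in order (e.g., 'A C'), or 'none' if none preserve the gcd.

Answer: D

Derivation:
Old gcd = 2; gcd of others (without N[0]) = 2
New gcd for candidate v: gcd(2, v). Preserves old gcd iff gcd(2, v) = 2.
  Option A: v=73, gcd(2,73)=1 -> changes
  Option B: v=25, gcd(2,25)=1 -> changes
  Option C: v=59, gcd(2,59)=1 -> changes
  Option D: v=58, gcd(2,58)=2 -> preserves
  Option E: v=65, gcd(2,65)=1 -> changes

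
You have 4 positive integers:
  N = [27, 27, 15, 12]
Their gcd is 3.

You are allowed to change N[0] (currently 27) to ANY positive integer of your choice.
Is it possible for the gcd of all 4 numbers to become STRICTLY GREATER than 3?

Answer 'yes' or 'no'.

Current gcd = 3
gcd of all OTHER numbers (without N[0]=27): gcd([27, 15, 12]) = 3
The new gcd after any change is gcd(3, new_value).
This can be at most 3.
Since 3 = old gcd 3, the gcd can only stay the same or decrease.

Answer: no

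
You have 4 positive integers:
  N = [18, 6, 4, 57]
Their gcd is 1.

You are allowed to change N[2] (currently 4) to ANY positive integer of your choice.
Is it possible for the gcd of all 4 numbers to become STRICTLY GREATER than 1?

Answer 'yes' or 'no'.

Current gcd = 1
gcd of all OTHER numbers (without N[2]=4): gcd([18, 6, 57]) = 3
The new gcd after any change is gcd(3, new_value).
This can be at most 3.
Since 3 > old gcd 1, the gcd CAN increase (e.g., set N[2] = 3).

Answer: yes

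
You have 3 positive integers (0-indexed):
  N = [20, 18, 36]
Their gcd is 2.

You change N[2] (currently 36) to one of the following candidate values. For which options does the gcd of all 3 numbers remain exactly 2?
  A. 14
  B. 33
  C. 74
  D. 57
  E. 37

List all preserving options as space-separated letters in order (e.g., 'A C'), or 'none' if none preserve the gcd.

Old gcd = 2; gcd of others (without N[2]) = 2
New gcd for candidate v: gcd(2, v). Preserves old gcd iff gcd(2, v) = 2.
  Option A: v=14, gcd(2,14)=2 -> preserves
  Option B: v=33, gcd(2,33)=1 -> changes
  Option C: v=74, gcd(2,74)=2 -> preserves
  Option D: v=57, gcd(2,57)=1 -> changes
  Option E: v=37, gcd(2,37)=1 -> changes

Answer: A C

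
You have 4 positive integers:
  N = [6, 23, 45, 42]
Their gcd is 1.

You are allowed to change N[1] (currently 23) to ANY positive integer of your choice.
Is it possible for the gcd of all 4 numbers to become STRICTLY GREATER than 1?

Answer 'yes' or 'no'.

Answer: yes

Derivation:
Current gcd = 1
gcd of all OTHER numbers (without N[1]=23): gcd([6, 45, 42]) = 3
The new gcd after any change is gcd(3, new_value).
This can be at most 3.
Since 3 > old gcd 1, the gcd CAN increase (e.g., set N[1] = 3).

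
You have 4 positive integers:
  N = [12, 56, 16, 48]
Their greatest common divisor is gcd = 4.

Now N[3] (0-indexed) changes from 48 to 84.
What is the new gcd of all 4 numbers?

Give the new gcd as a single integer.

Numbers: [12, 56, 16, 48], gcd = 4
Change: index 3, 48 -> 84
gcd of the OTHER numbers (without index 3): gcd([12, 56, 16]) = 4
New gcd = gcd(g_others, new_val) = gcd(4, 84) = 4

Answer: 4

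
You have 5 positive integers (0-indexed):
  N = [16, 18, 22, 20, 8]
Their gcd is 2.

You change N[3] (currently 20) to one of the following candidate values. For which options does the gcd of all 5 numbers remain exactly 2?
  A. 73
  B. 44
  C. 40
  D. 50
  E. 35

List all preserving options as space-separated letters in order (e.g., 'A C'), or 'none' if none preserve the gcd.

Answer: B C D

Derivation:
Old gcd = 2; gcd of others (without N[3]) = 2
New gcd for candidate v: gcd(2, v). Preserves old gcd iff gcd(2, v) = 2.
  Option A: v=73, gcd(2,73)=1 -> changes
  Option B: v=44, gcd(2,44)=2 -> preserves
  Option C: v=40, gcd(2,40)=2 -> preserves
  Option D: v=50, gcd(2,50)=2 -> preserves
  Option E: v=35, gcd(2,35)=1 -> changes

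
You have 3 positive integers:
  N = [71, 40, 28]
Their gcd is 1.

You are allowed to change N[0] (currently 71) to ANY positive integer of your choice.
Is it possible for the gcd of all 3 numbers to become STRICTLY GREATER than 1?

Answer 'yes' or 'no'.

Answer: yes

Derivation:
Current gcd = 1
gcd of all OTHER numbers (without N[0]=71): gcd([40, 28]) = 4
The new gcd after any change is gcd(4, new_value).
This can be at most 4.
Since 4 > old gcd 1, the gcd CAN increase (e.g., set N[0] = 4).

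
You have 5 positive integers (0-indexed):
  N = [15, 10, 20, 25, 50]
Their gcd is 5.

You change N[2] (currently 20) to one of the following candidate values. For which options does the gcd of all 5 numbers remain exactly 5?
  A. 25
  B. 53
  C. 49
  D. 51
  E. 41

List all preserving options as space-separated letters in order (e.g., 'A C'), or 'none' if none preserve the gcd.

Answer: A

Derivation:
Old gcd = 5; gcd of others (without N[2]) = 5
New gcd for candidate v: gcd(5, v). Preserves old gcd iff gcd(5, v) = 5.
  Option A: v=25, gcd(5,25)=5 -> preserves
  Option B: v=53, gcd(5,53)=1 -> changes
  Option C: v=49, gcd(5,49)=1 -> changes
  Option D: v=51, gcd(5,51)=1 -> changes
  Option E: v=41, gcd(5,41)=1 -> changes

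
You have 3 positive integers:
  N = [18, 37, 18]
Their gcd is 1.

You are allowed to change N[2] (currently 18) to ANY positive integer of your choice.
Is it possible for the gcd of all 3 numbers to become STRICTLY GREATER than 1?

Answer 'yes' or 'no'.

Answer: no

Derivation:
Current gcd = 1
gcd of all OTHER numbers (without N[2]=18): gcd([18, 37]) = 1
The new gcd after any change is gcd(1, new_value).
This can be at most 1.
Since 1 = old gcd 1, the gcd can only stay the same or decrease.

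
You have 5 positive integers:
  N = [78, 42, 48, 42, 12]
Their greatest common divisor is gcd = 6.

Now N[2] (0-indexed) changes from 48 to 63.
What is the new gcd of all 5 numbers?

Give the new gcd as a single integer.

Answer: 3

Derivation:
Numbers: [78, 42, 48, 42, 12], gcd = 6
Change: index 2, 48 -> 63
gcd of the OTHER numbers (without index 2): gcd([78, 42, 42, 12]) = 6
New gcd = gcd(g_others, new_val) = gcd(6, 63) = 3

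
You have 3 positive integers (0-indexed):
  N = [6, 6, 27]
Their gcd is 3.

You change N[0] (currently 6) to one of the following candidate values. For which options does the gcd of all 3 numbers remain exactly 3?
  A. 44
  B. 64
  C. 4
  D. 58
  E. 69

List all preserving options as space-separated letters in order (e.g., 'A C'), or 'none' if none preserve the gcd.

Answer: E

Derivation:
Old gcd = 3; gcd of others (without N[0]) = 3
New gcd for candidate v: gcd(3, v). Preserves old gcd iff gcd(3, v) = 3.
  Option A: v=44, gcd(3,44)=1 -> changes
  Option B: v=64, gcd(3,64)=1 -> changes
  Option C: v=4, gcd(3,4)=1 -> changes
  Option D: v=58, gcd(3,58)=1 -> changes
  Option E: v=69, gcd(3,69)=3 -> preserves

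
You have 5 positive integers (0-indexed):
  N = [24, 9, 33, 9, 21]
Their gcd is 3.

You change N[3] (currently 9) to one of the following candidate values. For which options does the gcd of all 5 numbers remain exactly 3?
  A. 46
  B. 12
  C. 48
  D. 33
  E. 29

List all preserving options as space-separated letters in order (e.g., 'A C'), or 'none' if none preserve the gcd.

Old gcd = 3; gcd of others (without N[3]) = 3
New gcd for candidate v: gcd(3, v). Preserves old gcd iff gcd(3, v) = 3.
  Option A: v=46, gcd(3,46)=1 -> changes
  Option B: v=12, gcd(3,12)=3 -> preserves
  Option C: v=48, gcd(3,48)=3 -> preserves
  Option D: v=33, gcd(3,33)=3 -> preserves
  Option E: v=29, gcd(3,29)=1 -> changes

Answer: B C D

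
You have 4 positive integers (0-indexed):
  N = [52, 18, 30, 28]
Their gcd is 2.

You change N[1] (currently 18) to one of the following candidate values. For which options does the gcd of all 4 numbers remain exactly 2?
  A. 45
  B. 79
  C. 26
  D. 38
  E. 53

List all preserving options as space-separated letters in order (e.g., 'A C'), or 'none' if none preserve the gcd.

Old gcd = 2; gcd of others (without N[1]) = 2
New gcd for candidate v: gcd(2, v). Preserves old gcd iff gcd(2, v) = 2.
  Option A: v=45, gcd(2,45)=1 -> changes
  Option B: v=79, gcd(2,79)=1 -> changes
  Option C: v=26, gcd(2,26)=2 -> preserves
  Option D: v=38, gcd(2,38)=2 -> preserves
  Option E: v=53, gcd(2,53)=1 -> changes

Answer: C D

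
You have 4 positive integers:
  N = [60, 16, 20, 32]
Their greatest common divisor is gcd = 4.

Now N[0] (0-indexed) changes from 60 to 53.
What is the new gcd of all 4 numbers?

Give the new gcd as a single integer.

Numbers: [60, 16, 20, 32], gcd = 4
Change: index 0, 60 -> 53
gcd of the OTHER numbers (without index 0): gcd([16, 20, 32]) = 4
New gcd = gcd(g_others, new_val) = gcd(4, 53) = 1

Answer: 1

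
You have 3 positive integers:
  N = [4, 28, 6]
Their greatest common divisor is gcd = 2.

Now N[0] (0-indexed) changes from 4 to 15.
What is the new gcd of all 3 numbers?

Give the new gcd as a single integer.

Answer: 1

Derivation:
Numbers: [4, 28, 6], gcd = 2
Change: index 0, 4 -> 15
gcd of the OTHER numbers (without index 0): gcd([28, 6]) = 2
New gcd = gcd(g_others, new_val) = gcd(2, 15) = 1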